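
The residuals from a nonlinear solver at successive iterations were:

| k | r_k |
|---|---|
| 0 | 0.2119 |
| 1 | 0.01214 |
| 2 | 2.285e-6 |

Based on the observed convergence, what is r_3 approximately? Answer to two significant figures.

1.5e-17

First estimate the order: p ≈ ln(r_2/r_1) / ln(r_1/r_0) = ln(2.285e-6/0.01214)/ln(0.01214/0.2119) = ln(0.000188221)/ln(0.0572912) ≈ 2.9997.
Then r_3 ≈ r_2·(r_2/r_1)^p = 2.285e-6·(0.000188221)^2.9997 = 2.285e-6·6.68531e-12 ≈ 1.528e-17.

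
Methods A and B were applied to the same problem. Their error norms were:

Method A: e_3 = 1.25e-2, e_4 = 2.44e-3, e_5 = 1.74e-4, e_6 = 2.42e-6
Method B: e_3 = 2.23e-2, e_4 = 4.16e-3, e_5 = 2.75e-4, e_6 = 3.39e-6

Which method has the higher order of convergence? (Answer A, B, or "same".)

same

Method A: p ≈ ln(2.42e-6/1.74e-4)/ln(1.74e-4/2.44e-3) ≈ 1.62.
Method B: p ≈ ln(3.39e-6/2.75e-4)/ln(2.75e-4/4.16e-3) ≈ 1.62.
Both orders ≈ 1.6 — effectively the same.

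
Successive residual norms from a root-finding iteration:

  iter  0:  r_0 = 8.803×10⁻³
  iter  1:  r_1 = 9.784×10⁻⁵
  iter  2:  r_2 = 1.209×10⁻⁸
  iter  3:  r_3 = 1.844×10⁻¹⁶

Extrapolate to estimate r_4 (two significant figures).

4.3e-32

First estimate the order: p ≈ ln(r_3/r_2) / ln(r_2/r_1) = ln(1.844×10⁻¹⁶/1.209×10⁻⁸)/ln(1.209×10⁻⁸/9.784×10⁻⁵) = ln(1.52523e-08)/ln(0.000123569) ≈ 2.0001.
Then r_4 ≈ r_3·(r_3/r_2)^p = 1.844×10⁻¹⁶·(1.52523e-08)^2.0001 = 1.844×10⁻¹⁶·2.32214e-16 ≈ 4.282e-32.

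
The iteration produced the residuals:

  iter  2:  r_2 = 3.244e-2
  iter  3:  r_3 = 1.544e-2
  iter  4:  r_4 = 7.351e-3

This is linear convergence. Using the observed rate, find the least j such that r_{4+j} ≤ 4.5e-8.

17

Rate ρ ≈ r_4/r_3 = 7.351e-3/1.544e-2 = 0.4761.
After j more steps, r_{4+j} ≈ 7.351e-3·ρ^j; need ρ^j ≤ 4.5e-8/7.351e-3 = 6.12162e-06.
j ≥ ln(6.12162e-06)/ln(0.4761) = -12.0037/-0.74213 = 16.175.
So 17 more iterations are needed.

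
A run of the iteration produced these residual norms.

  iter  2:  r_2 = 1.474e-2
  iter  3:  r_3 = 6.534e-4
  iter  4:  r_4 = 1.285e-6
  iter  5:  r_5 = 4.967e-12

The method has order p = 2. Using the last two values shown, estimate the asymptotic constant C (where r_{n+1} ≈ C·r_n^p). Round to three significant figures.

C ≈ r_5 / r_4^2
  = 4.967e-12 / (1.285e-6)^2
  = 4.967e-12 / 1.65122e-12 ≈ 3.0081

3.01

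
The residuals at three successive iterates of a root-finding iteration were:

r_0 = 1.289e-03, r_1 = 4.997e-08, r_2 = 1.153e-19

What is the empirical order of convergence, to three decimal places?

p ≈ ln(r_2/r_1) / ln(r_1/r_0)
  = ln(1.153e-19/4.997e-08) / ln(4.997e-08/1.289e-03)
  = ln(2.30738e-12) / ln(3.87665e-05)
  = -26.794908 / -10.157954 ≈ 2.637825

2.638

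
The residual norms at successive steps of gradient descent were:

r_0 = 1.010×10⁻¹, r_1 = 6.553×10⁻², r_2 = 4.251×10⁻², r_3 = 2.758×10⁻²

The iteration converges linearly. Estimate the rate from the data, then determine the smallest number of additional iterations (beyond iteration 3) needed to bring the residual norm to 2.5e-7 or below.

27

Rate ρ ≈ r_3/r_2 = 2.758×10⁻²/4.251×10⁻² = 0.6488.
After j more steps, r_{3+j} ≈ 2.758×10⁻²·ρ^j; need ρ^j ≤ 2.5e-7/2.758×10⁻² = 9.06454e-06.
j ≥ ln(9.06454e-06)/ln(0.6488) = -11.6111/-0.43263 = 26.838.
So 27 more iterations are needed.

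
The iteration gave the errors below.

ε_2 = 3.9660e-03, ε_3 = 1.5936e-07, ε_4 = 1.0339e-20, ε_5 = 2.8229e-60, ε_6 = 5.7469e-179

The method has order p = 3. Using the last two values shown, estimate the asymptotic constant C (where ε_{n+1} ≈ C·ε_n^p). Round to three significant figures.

C ≈ ε_6 / ε_5^3
  = 5.7469e-179 / (2.8229e-60)^3
  = 5.7469e-179 / 2.2495e-179 ≈ 2.5547

2.55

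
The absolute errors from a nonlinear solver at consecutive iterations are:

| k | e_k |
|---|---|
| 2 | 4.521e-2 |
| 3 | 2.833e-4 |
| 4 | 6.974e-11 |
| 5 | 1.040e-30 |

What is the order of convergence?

3

Consecutive ratios: e_5/e_4 = 1.040e-30/6.974e-11 = 1.49125e-20, e_4/e_3 = 6.974e-11/2.833e-4 = 2.4617e-07.
p ≈ ln(1.49125e-20)/ln(2.4617e-07) = -45.6521/-15.2172 ≈ 3.00.
So the convergence is cubic (order 3).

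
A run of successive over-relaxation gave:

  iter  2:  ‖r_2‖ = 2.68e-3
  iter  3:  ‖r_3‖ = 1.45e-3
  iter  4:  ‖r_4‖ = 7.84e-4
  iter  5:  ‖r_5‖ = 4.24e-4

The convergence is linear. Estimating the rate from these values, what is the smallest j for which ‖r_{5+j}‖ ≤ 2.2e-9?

20

Rate ρ ≈ ‖r_5‖/‖r_4‖ = 4.24e-4/7.84e-4 = 0.5408.
After j more steps, ‖r_{5+j}‖ ≈ 4.24e-4·ρ^j; need ρ^j ≤ 2.2e-9/4.24e-4 = 5.18868e-06.
j ≥ ln(5.18868e-06)/ln(0.5408) = -12.1690/-0.61471 = 19.796.
So 20 more iterations are needed.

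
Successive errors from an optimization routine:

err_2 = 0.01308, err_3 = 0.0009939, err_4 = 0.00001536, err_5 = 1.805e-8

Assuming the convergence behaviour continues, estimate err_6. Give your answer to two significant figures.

3.3e-13

First estimate the order: p ≈ ln(err_5/err_4) / ln(err_4/err_3) = ln(1.805e-8/0.00001536)/ln(0.00001536/0.0009939) = ln(0.00117513)/ln(0.0154543) ≈ 1.6179.
Then err_6 ≈ err_5·(err_5/err_4)^p = 1.805e-8·(0.00117513)^1.6179 = 1.805e-8·1.81841e-05 ≈ 3.282e-13.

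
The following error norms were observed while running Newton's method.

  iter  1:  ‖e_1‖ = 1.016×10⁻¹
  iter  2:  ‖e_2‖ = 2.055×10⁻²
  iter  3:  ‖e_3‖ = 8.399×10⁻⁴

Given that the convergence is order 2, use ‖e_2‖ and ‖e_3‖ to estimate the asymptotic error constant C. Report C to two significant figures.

C ≈ ‖e_3‖ / ‖e_2‖^2
  = 8.399×10⁻⁴ / (2.055×10⁻²)^2
  = 8.399×10⁻⁴ / 0.000422302 ≈ 1.9889

2.0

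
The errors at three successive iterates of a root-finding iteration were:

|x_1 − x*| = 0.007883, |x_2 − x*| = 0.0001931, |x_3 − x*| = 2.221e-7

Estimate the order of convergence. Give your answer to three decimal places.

p ≈ ln(|x_3 − x*|/|x_2 − x*|) / ln(|x_2 − x*|/|x_1 − x*|)
  = ln(2.221e-7/0.0001931) / ln(0.0001931/0.007883)
  = ln(0.00115018) / ln(0.0244958)
  = -6.767837 / -3.709254 ≈ 1.824582

1.825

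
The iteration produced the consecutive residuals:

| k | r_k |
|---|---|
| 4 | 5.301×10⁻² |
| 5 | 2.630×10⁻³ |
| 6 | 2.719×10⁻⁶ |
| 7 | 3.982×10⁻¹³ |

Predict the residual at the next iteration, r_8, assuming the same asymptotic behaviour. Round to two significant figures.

9.0e-29

First estimate the order: p ≈ ln(r_7/r_6) / ln(r_6/r_5) = ln(3.982×10⁻¹³/2.719×10⁻⁶)/ln(2.719×10⁻⁶/2.630×10⁻³) = ln(1.46451e-07)/ln(0.00103384) ≈ 2.2891.
Then r_8 ≈ r_7·(r_7/r_6)^p = 3.982×10⁻¹³·(1.46451e-07)^2.2891 = 3.982×10⁻¹³·2.2677e-16 ≈ 9.03e-29.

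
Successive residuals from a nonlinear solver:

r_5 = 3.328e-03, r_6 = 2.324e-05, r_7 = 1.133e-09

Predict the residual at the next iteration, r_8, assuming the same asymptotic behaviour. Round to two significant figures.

2.7e-18

First estimate the order: p ≈ ln(r_7/r_6) / ln(r_6/r_5) = ln(1.133e-09/2.324e-05)/ln(2.324e-05/3.328e-03) = ln(4.87522e-05)/ln(0.00698317) ≈ 2.0001.
Then r_8 ≈ r_7·(r_7/r_6)^p = 1.133e-09·(4.87522e-05)^2.0001 = 1.133e-09·2.37442e-09 ≈ 2.69e-18.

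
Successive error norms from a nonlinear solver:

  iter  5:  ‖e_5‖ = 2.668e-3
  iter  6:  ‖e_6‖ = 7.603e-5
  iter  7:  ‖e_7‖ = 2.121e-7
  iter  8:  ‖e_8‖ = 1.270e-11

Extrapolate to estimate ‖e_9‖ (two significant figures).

First estimate the order: p ≈ ln(‖e_8‖/‖e_7‖) / ln(‖e_7‖/‖e_6‖) = ln(1.270e-11/2.121e-7)/ln(2.121e-7/7.603e-5) = ln(5.98774e-05)/ln(0.00278969) ≈ 1.6531.
Then ‖e_9‖ ≈ ‖e_8‖·(‖e_8‖/‖e_7‖)^p = 1.270e-11·(5.98774e-05)^1.6531 = 1.270e-11·1.04567e-07 ≈ 1.328e-18.

1.3e-18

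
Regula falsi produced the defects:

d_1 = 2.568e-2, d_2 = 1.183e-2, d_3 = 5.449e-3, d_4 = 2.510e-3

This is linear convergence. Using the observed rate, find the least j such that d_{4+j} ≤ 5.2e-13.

Rate ρ ≈ d_4/d_3 = 2.510e-3/5.449e-3 = 0.4606.
After j more steps, d_{4+j} ≈ 2.510e-3·ρ^j; need ρ^j ≤ 5.2e-13/2.510e-3 = 2.07171e-10.
j ≥ ln(2.07171e-10)/ln(0.4606) = -22.2975/-0.77523 = 28.762.
So 29 more iterations are needed.

29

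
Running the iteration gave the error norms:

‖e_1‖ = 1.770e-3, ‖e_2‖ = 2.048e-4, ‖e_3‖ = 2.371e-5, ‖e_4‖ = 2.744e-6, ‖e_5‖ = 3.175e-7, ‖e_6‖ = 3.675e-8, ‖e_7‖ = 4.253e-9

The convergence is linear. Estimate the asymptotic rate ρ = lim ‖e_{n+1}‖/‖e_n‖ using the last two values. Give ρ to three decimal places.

ρ ≈ ‖e_7‖/‖e_6‖ = 4.253e-9/3.675e-8 = 0.11573

0.116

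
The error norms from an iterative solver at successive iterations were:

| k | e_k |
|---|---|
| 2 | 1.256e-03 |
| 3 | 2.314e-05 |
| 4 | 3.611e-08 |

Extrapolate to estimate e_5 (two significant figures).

1.0e-12

First estimate the order: p ≈ ln(e_4/e_3) / ln(e_3/e_2) = ln(3.611e-08/2.314e-05)/ln(2.314e-05/1.256e-03) = ln(0.0015605)/ln(0.0184236) ≈ 1.6181.
Then e_5 ≈ e_4·(e_4/e_3)^p = 3.611e-08·(0.0015605)^1.6181 = 3.611e-08·2.87356e-05 ≈ 1.038e-12.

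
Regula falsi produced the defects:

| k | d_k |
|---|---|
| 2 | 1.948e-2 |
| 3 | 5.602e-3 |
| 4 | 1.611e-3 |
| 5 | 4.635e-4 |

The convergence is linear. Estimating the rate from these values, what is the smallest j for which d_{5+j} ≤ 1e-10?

Rate ρ ≈ d_5/d_4 = 4.635e-4/1.611e-3 = 0.2877.
After j more steps, d_{5+j} ≈ 4.635e-4·ρ^j; need ρ^j ≤ 1e-10/4.635e-4 = 2.1575e-07.
j ≥ ln(2.1575e-07)/ln(0.2877) = -15.3491/-1.24584 = 12.320.
So 13 more iterations are needed.

13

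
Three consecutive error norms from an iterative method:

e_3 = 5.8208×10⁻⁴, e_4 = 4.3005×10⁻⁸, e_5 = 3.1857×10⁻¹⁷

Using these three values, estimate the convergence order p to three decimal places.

2.210

p ≈ ln(e_5/e_4) / ln(e_4/e_3)
  = ln(3.1857×10⁻¹⁷/4.3005×10⁻⁸) / ln(4.3005×10⁻⁸/5.8208×10⁻⁴)
  = ln(7.40774e-10) / ln(7.38816e-05)
  = -21.023326 / -9.513047 ≈ 2.209947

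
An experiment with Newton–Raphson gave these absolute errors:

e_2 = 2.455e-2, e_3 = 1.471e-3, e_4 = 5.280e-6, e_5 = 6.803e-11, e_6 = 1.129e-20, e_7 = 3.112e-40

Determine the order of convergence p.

2

Consecutive ratios: e_7/e_6 = 3.112e-40/1.129e-20 = 2.75642e-20, e_6/e_5 = 1.129e-20/6.803e-11 = 1.65956e-10.
p ≈ ln(2.75642e-20)/ln(1.65956e-10) = -45.0378/-22.5193 ≈ 2.00.
So the convergence is quadratic (order 2).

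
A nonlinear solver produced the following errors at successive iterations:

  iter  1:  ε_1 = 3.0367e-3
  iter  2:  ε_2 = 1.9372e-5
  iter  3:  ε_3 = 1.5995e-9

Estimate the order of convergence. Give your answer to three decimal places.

p ≈ ln(ε_3/ε_2) / ln(ε_2/ε_1)
  = ln(1.5995e-9/1.9372e-5) / ln(1.9372e-5/3.0367e-3)
  = ln(8.25676e-05) / ln(0.00637929)
  = -9.401893 / -5.054698 ≈ 1.860031

1.860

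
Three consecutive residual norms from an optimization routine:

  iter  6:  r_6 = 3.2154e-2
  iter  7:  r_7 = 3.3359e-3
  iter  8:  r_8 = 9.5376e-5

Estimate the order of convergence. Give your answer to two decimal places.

1.57

p ≈ ln(r_8/r_7) / ln(r_7/r_6)
  = ln(9.5376e-5/3.3359e-3) / ln(3.3359e-3/3.2154e-2)
  = ln(0.0285908) / ln(0.103748)
  = -3.55467 / -2.26579 ≈ 1.56884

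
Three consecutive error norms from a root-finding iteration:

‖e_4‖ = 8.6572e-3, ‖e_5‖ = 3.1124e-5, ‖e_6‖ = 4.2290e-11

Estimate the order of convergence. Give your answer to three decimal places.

p ≈ ln(‖e_6‖/‖e_5‖) / ln(‖e_5‖/‖e_4‖)
  = ln(4.2290e-11/3.1124e-5) / ln(3.1124e-5/8.6572e-3)
  = ln(1.35876e-06) / ln(0.00359516)
  = -13.508938 / -5.628167 ≈ 2.400238

2.400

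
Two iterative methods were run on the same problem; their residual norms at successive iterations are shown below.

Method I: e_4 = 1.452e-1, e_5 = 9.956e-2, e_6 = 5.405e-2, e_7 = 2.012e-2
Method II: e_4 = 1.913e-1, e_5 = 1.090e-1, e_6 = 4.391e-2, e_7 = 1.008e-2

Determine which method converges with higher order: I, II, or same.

same

Method I: p ≈ ln(2.012e-2/5.405e-2)/ln(5.405e-2/9.956e-2) ≈ 1.62.
Method II: p ≈ ln(1.008e-2/4.391e-2)/ln(4.391e-2/1.090e-1) ≈ 1.62.
Both orders ≈ 1.6 — effectively the same.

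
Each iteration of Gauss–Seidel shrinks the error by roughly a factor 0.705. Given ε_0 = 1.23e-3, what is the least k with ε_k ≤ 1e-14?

74

After k steps, ε_k ≈ 1.23e-3·0.705^k.
Need 0.705^k ≤ 1e-14/1.23e-3 = 8.13008e-12.
k ≥ ln(8.13008e-12)/ln(0.705) = -25.5355/-0.34956 = 73.050.
Smallest integer k = 74.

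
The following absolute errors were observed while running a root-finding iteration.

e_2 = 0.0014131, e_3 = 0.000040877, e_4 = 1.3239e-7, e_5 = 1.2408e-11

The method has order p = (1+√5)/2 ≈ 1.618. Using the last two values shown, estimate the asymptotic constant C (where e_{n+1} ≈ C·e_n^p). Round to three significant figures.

C ≈ e_5 / e_4^1.618
  = 1.2408e-11 / (1.3239e-7)^1.618
  = 1.2408e-11 / 7.43296e-12 ≈ 1.6693

1.67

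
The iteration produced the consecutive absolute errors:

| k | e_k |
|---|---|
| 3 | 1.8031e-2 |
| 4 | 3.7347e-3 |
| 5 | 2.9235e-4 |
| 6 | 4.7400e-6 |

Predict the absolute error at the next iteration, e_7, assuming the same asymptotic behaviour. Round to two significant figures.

6.0e-9

First estimate the order: p ≈ ln(e_6/e_5) / ln(e_5/e_4) = ln(4.7400e-6/2.9235e-4)/ln(2.9235e-4/3.7347e-3) = ln(0.0162134)/ln(0.0782794) ≈ 1.6180.
Then e_7 ≈ e_6·(e_6/e_5)^p = 4.7400e-6·(0.0162134)^1.6180 = 4.7400e-6·0.00126934 ≈ 6.017e-09.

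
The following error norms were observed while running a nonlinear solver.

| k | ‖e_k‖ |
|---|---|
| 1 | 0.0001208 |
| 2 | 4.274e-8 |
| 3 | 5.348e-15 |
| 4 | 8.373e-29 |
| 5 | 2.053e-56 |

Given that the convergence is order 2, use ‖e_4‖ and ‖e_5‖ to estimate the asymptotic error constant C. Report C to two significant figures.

2.9

C ≈ ‖e_5‖ / ‖e_4‖^2
  = 2.053e-56 / (8.373e-29)^2
  = 2.053e-56 / 7.01071e-57 ≈ 2.9284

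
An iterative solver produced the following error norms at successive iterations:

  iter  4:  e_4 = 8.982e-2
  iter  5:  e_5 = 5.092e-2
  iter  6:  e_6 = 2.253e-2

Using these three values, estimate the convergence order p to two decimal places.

p ≈ ln(e_6/e_5) / ln(e_5/e_4)
  = ln(2.253e-2/5.092e-2) / ln(5.092e-2/8.982e-2)
  = ln(0.442459) / ln(0.566912)
  = -0.81541 / -0.56755 ≈ 1.43672

1.44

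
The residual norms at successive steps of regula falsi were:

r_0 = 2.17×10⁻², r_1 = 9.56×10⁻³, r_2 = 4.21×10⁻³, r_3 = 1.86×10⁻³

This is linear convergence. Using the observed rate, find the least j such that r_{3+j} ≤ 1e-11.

Rate ρ ≈ r_3/r_2 = 1.86×10⁻³/4.21×10⁻³ = 0.4418.
After j more steps, r_{3+j} ≈ 1.86×10⁻³·ρ^j; need ρ^j ≤ 1e-11/1.86×10⁻³ = 5.37634e-09.
j ≥ ln(5.37634e-09)/ln(0.4418) = -19.0413/-0.81690 = 23.309.
So 24 more iterations are needed.

24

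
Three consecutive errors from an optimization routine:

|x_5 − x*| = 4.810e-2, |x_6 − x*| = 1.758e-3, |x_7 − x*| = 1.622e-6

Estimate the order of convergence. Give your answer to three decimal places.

2.112

p ≈ ln(|x_7 − x*|/|x_6 − x*|) / ln(|x_6 − x*|/|x_5 − x*|)
  = ln(1.622e-6/1.758e-3) / ln(1.758e-3/4.810e-2)
  = ln(0.000922639) / ln(0.0365489)
  = -6.988273 / -3.309104 ≈ 2.111832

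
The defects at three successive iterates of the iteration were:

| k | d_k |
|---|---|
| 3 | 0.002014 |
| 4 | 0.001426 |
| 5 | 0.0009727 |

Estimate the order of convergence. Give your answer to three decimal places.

p ≈ ln(d_5/d_4) / ln(d_4/d_3)
  = ln(0.0009727/0.001426) / ln(0.001426/0.002014)
  = ln(0.682118) / ln(0.708044)
  = -0.382553 / -0.345249 ≈ 1.108050

1.108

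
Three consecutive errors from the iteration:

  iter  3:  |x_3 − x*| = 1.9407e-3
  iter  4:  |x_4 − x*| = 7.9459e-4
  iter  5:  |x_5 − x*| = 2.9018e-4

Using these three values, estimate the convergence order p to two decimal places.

p ≈ ln(|x_5 − x*|/|x_4 − x*|) / ln(|x_4 − x*|/|x_3 − x*|)
  = ln(2.9018e-4/7.9459e-4) / ln(7.9459e-4/1.9407e-3)
  = ln(0.365195) / ln(0.409435)
  = -1.00732 / -0.89298 ≈ 1.12804

1.13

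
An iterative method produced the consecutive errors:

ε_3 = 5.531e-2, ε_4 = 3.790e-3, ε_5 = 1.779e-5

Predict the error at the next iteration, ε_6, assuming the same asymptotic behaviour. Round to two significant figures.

First estimate the order: p ≈ ln(ε_5/ε_4) / ln(ε_4/ε_3) = ln(1.779e-5/3.790e-3)/ln(3.790e-3/5.531e-2) = ln(0.00469393)/ln(0.0685229) ≈ 2.0001.
Then ε_6 ≈ ε_5·(ε_5/ε_4)^p = 1.779e-5·(0.00469393)^2.0001 = 1.779e-5·2.20212e-05 ≈ 3.918e-10.

3.9e-10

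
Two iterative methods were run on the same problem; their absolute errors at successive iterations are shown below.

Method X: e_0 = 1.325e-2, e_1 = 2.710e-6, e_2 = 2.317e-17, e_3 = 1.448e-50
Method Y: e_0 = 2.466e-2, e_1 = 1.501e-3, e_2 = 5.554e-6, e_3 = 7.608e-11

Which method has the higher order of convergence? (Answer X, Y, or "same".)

X

Method X: p ≈ ln(1.448e-50/2.317e-17)/ln(2.317e-17/2.710e-6) ≈ 3.00.
Method Y: p ≈ ln(7.608e-11/5.554e-6)/ln(5.554e-6/1.501e-3) ≈ 2.00.
Method X has the higher order (≈3.0 vs ≈2.0).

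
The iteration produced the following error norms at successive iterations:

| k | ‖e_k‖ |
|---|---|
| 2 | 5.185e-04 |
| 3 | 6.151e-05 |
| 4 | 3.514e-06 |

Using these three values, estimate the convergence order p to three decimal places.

p ≈ ln(‖e_4‖/‖e_3‖) / ln(‖e_3‖/‖e_2‖)
  = ln(3.514e-06/6.151e-05) / ln(6.151e-05/5.185e-04)
  = ln(0.0571289) / ln(0.118631)
  = -2.862445 / -2.131737 ≈ 1.342776

1.343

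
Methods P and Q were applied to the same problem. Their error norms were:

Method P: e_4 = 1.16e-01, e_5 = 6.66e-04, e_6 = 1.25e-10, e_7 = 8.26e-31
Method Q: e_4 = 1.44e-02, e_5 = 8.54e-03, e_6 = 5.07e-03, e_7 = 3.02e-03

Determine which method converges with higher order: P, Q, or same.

P

Method P: p ≈ ln(8.26e-31/1.25e-10)/ln(1.25e-10/6.66e-04) ≈ 3.00.
Method Q: p ≈ ln(3.02e-03/5.07e-03)/ln(5.07e-03/8.54e-03) ≈ 0.99.
Method P has the higher order (≈3.0 vs ≈1.0).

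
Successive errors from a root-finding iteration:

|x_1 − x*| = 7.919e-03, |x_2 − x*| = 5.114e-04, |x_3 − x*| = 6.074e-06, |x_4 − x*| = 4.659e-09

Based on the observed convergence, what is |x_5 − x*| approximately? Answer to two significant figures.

4.2e-14

First estimate the order: p ≈ ln(|x_4 − x*|/|x_3 − x*|) / ln(|x_3 − x*|/|x_2 − x*|) = ln(4.659e-09/6.074e-06)/ln(6.074e-06/5.114e-04) = ln(0.00076704)/ln(0.0118772) ≈ 1.6180.
Then |x_5 − x*| ≈ |x_4 − x*|·(|x_4 − x*|/|x_3 − x*|)^p = 4.659e-09·(0.00076704)^1.6180 = 4.659e-09·9.11246e-06 ≈ 4.245e-14.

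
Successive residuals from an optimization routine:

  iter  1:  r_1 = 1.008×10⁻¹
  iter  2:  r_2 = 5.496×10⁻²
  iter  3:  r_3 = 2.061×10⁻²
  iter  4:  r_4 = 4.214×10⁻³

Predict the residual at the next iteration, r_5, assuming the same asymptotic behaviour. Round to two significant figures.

3.2e-4

First estimate the order: p ≈ ln(r_4/r_3) / ln(r_3/r_2) = ln(4.214×10⁻³/2.061×10⁻²)/ln(2.061×10⁻²/5.496×10⁻²) = ln(0.204464)/ln(0.375) ≈ 1.6184.
Then r_5 ≈ r_4·(r_4/r_3)^p = 4.214×10⁻³·(0.204464)^1.6184 = 4.214×10⁻³·0.076613 ≈ 0.0003228.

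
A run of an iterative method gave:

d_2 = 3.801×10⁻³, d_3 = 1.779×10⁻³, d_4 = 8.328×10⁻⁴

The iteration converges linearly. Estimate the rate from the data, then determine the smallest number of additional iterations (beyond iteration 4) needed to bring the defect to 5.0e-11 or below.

22

Rate ρ ≈ d_4/d_3 = 8.328×10⁻⁴/1.779×10⁻³ = 0.4681.
After j more steps, d_{4+j} ≈ 8.328×10⁻⁴·ρ^j; need ρ^j ≤ 5.0e-11/8.328×10⁻⁴ = 6.00384e-08.
j ≥ ln(6.00384e-08)/ln(0.4681) = -16.6283/-0.75907 = 21.906.
So 22 more iterations are needed.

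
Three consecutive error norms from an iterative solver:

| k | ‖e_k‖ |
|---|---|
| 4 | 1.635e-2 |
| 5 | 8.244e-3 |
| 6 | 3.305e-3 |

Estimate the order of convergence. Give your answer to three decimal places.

p ≈ ln(‖e_6‖/‖e_5‖) / ln(‖e_5‖/‖e_4‖)
  = ln(3.305e-3/8.244e-3) / ln(8.244e-3/1.635e-2)
  = ln(0.400898) / ln(0.50422)
  = -0.914048 / -0.684743 ≈ 1.334877

1.335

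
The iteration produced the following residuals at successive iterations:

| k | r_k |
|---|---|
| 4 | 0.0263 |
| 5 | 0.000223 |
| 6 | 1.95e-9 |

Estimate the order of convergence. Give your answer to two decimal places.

2.44

p ≈ ln(r_6/r_5) / ln(r_5/r_4)
  = ln(1.95e-9/0.000223) / ln(0.000223/0.0263)
  = ln(8.74439e-06) / ln(0.00847909)
  = -11.64710 / -4.77015 ≈ 2.44166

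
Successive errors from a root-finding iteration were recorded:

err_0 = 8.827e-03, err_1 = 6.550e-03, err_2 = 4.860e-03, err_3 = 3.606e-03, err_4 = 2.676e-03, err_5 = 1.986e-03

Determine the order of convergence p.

1

Consecutive ratios: err_5/err_4 = 1.986e-03/2.676e-03 = 0.742152, err_4/err_3 = 2.676e-03/3.606e-03 = 0.742097.
p ≈ ln(0.742152)/ln(0.742097) = -0.2982/-0.2983 ≈ 1.00.
So the convergence is linear (order 1).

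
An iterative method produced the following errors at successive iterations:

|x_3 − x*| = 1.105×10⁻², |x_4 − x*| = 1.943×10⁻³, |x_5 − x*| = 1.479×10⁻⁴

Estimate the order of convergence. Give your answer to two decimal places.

p ≈ ln(|x_5 − x*|/|x_4 − x*|) / ln(|x_4 − x*|/|x_3 − x*|)
  = ln(1.479×10⁻⁴/1.943×10⁻³) / ln(1.943×10⁻³/1.105×10⁻²)
  = ln(0.0761194) / ln(0.175837)
  = -2.57545 / -1.73820 ≈ 1.48168

1.48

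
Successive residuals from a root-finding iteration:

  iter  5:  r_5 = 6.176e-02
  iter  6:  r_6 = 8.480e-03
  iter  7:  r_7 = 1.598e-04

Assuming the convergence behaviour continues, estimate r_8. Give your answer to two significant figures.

5.7e-8

First estimate the order: p ≈ ln(r_7/r_6) / ln(r_6/r_5) = ln(1.598e-04/8.480e-03)/ln(8.480e-03/6.176e-02) = ln(0.0188443)/ln(0.137306) ≈ 2.0002.
Then r_8 ≈ r_7·(r_7/r_6)^p = 1.598e-04·(0.0188443)^2.0002 = 1.598e-04·0.000354826 ≈ 5.67e-08.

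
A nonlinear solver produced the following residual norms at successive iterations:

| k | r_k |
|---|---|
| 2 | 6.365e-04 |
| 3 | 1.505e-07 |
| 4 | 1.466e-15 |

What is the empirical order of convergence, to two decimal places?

p ≈ ln(r_4/r_3) / ln(r_3/r_2)
  = ln(1.466e-15/1.505e-07) / ln(1.505e-07/6.365e-04)
  = ln(9.74086e-09) / ln(0.000236449)
  = -18.44694 / -8.34978 ≈ 2.20927

2.21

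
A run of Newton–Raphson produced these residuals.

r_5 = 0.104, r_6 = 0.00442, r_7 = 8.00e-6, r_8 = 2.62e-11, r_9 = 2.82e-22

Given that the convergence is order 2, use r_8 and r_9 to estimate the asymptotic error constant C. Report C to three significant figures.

0.411

C ≈ r_9 / r_8^2
  = 2.82e-22 / (2.62e-11)^2
  = 2.82e-22 / 6.8644e-22 ≈ 0.41082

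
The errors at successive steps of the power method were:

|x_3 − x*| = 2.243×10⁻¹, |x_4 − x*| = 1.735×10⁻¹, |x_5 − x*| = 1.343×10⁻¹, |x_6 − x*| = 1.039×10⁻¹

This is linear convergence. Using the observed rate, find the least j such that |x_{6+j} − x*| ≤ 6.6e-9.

65

Rate ρ ≈ |x_6 − x*|/|x_5 − x*| = 1.039×10⁻¹/1.343×10⁻¹ = 0.7736.
After j more steps, |x_{6+j} − x*| ≈ 1.039×10⁻¹·ρ^j; need ρ^j ≤ 6.6e-9/1.039×10⁻¹ = 6.35226e-08.
j ≥ ln(6.35226e-08)/ln(0.7736) = -16.5719/-0.25670 = 64.557.
So 65 more iterations are needed.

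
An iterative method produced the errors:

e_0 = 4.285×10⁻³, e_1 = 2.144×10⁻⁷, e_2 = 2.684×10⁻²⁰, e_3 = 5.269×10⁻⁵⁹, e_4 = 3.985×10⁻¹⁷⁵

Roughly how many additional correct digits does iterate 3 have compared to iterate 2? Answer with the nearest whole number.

39

Digits gained ≈ log₁₀(e_2/e_3) = log₁₀(2.684×10⁻²⁰/5.269×10⁻⁵⁹) = log₁₀(5.09395e+38) ≈ 38.707.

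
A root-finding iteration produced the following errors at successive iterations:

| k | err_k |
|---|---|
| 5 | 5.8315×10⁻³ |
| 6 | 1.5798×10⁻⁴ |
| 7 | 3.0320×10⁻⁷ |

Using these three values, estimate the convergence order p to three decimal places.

p ≈ ln(err_7/err_6) / ln(err_6/err_5)
  = ln(3.0320×10⁻⁷/1.5798×10⁻⁴) / ln(1.5798×10⁻⁴/5.8315×10⁻³)
  = ln(0.00191923) / ln(0.0270908)
  = -6.255831 / -3.608561 ≈ 1.733608

1.734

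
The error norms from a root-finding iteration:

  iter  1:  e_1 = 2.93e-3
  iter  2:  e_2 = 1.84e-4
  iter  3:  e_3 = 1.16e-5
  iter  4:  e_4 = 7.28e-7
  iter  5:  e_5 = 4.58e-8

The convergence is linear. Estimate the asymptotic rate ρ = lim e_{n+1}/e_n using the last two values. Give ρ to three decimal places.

0.063

ρ ≈ e_5/e_4 = 4.58e-8/7.28e-7 = 0.06291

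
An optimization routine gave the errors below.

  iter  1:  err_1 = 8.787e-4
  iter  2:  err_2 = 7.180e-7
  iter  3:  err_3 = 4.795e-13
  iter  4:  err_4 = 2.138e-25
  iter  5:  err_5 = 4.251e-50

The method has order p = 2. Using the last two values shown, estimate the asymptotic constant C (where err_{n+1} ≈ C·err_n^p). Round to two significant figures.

0.93

C ≈ err_5 / err_4^2
  = 4.251e-50 / (2.138e-25)^2
  = 4.251e-50 / 4.57104e-50 ≈ 0.92998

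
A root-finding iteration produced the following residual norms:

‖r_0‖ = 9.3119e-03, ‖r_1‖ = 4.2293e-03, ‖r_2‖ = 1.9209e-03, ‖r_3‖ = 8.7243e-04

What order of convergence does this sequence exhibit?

Consecutive ratios: ‖r_3‖/‖r_2‖ = 8.7243e-04/1.9209e-03 = 0.454178, ‖r_2‖/‖r_1‖ = 1.9209e-03/4.2293e-03 = 0.454189.
p ≈ ln(0.454178)/ln(0.454189) = -0.7893/-0.7892 ≈ 1.00.
So the convergence is linear (order 1).

1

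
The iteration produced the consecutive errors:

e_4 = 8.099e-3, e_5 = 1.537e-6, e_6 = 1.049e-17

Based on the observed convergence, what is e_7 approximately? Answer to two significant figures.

First estimate the order: p ≈ ln(e_6/e_5) / ln(e_5/e_4) = ln(1.049e-17/1.537e-6)/ln(1.537e-6/8.099e-3) = ln(6.82498e-12)/ln(0.000189777) ≈ 3.0002.
Then e_7 ≈ e_6·(e_6/e_5)^p = 1.049e-17·(6.82498e-12)^3.0002 = 1.049e-17·3.16279e-34 ≈ 3.318e-51.

3.3e-51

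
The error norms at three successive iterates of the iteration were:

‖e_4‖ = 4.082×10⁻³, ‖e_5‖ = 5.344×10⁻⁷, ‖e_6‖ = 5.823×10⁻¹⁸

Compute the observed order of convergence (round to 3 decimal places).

p ≈ ln(‖e_6‖/‖e_5‖) / ln(‖e_5‖/‖e_4‖)
  = ln(5.823×10⁻¹⁸/5.344×10⁻⁷) / ln(5.344×10⁻⁷/4.082×10⁻³)
  = ln(1.08963e-11) / ln(0.000130916)
  = -25.242598 / -8.940955 ≈ 2.823255

2.823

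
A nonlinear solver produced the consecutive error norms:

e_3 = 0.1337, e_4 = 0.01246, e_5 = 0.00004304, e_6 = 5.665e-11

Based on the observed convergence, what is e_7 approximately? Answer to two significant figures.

5.1e-25

First estimate the order: p ≈ ln(e_6/e_5) / ln(e_5/e_4) = ln(5.665e-11/0.00004304)/ln(0.00004304/0.01246) = ln(1.31622e-06)/ln(0.00345425) ≈ 2.3889.
Then e_7 ≈ e_6·(e_6/e_5)^p = 5.665e-11·(1.31622e-06)^2.3889 = 5.665e-11·8.94672e-15 ≈ 5.068e-25.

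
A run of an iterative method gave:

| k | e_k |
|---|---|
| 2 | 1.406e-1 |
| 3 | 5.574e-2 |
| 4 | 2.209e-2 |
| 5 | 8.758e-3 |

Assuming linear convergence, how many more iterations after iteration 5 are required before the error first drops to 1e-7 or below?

13

Rate ρ ≈ e_5/e_4 = 8.758e-3/2.209e-2 = 0.3965.
After j more steps, e_{5+j} ≈ 8.758e-3·ρ^j; need ρ^j ≤ 1e-7/8.758e-3 = 1.14181e-05.
j ≥ ln(1.14181e-05)/ln(0.3965) = -11.3803/-0.92508 = 12.302.
So 13 more iterations are needed.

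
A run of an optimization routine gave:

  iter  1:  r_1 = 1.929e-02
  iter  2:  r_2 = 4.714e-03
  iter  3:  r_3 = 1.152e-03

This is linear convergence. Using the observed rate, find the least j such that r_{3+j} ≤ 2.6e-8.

Rate ρ ≈ r_3/r_2 = 1.152e-03/4.714e-03 = 0.2444.
After j more steps, r_{3+j} ≈ 1.152e-03·ρ^j; need ρ^j ≤ 2.6e-8/1.152e-03 = 2.25694e-05.
j ≥ ln(2.25694e-05)/ln(0.2444) = -10.6989/-1.40895 = 7.594.
So 8 more iterations are needed.

8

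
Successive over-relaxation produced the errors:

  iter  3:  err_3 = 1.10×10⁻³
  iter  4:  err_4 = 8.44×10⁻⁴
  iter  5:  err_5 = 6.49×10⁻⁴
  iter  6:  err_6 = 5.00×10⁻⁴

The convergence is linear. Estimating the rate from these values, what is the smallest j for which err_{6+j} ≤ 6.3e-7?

Rate ρ ≈ err_6/err_5 = 5.00×10⁻⁴/6.49×10⁻⁴ = 0.7704.
After j more steps, err_{6+j} ≈ 5.00×10⁻⁴·ρ^j; need ρ^j ≤ 6.3e-7/5.00×10⁻⁴ = 0.00126.
j ≥ ln(0.00126)/ln(0.7704) = -6.6766/-0.26085 = 25.596.
So 26 more iterations are needed.

26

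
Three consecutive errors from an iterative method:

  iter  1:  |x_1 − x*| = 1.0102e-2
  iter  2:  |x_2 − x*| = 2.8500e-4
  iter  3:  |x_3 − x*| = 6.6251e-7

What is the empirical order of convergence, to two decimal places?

p ≈ ln(|x_3 − x*|/|x_2 − x*|) / ln(|x_2 − x*|/|x_1 − x*|)
  = ln(6.6251e-7/2.8500e-4) / ln(2.8500e-4/1.0102e-2)
  = ln(0.0023246) / ln(0.0282122)
  = -6.06421 / -3.56800 ≈ 1.69961

1.70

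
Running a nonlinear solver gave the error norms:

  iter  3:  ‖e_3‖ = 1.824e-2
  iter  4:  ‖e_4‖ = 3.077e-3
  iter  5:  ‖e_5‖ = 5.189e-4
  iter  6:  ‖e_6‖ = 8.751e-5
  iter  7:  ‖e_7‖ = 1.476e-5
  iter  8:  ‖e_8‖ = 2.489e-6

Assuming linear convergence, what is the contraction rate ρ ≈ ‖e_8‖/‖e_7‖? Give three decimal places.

ρ ≈ ‖e_8‖/‖e_7‖ = 2.489e-6/1.476e-5 = 0.16863

0.169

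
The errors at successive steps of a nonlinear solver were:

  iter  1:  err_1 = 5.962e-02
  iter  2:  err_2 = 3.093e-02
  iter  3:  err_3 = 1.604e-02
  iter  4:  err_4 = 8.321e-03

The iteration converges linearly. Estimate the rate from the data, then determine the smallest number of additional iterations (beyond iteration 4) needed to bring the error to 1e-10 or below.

28

Rate ρ ≈ err_4/err_3 = 8.321e-03/1.604e-02 = 0.5188.
After j more steps, err_{4+j} ≈ 8.321e-03·ρ^j; need ρ^j ≤ 1e-10/8.321e-03 = 1.20178e-08.
j ≥ ln(1.20178e-08)/ln(0.5188) = -18.2369/-0.65624 = 27.790.
So 28 more iterations are needed.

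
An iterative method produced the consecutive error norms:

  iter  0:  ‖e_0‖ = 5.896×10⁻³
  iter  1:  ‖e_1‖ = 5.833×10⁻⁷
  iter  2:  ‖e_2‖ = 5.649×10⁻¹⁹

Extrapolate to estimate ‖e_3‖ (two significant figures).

First estimate the order: p ≈ ln(‖e_2‖/‖e_1‖) / ln(‖e_1‖/‖e_0‖) = ln(5.649×10⁻¹⁹/5.833×10⁻⁷)/ln(5.833×10⁻⁷/5.896×10⁻³) = ln(9.68455e-13)/ln(9.89315e-05) ≈ 3.0000.
Then ‖e_3‖ ≈ ‖e_2‖·(‖e_2‖/‖e_1‖)^p = 5.649×10⁻¹⁹·(9.68455e-13)^3.0000 = 5.649×10⁻¹⁹·9.08319e-37 ≈ 5.131e-55.

5.1e-55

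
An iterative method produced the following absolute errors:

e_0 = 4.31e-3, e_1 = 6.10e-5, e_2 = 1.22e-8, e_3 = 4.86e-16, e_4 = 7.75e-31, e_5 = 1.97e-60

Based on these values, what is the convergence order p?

2

Consecutive ratios: e_5/e_4 = 1.97e-60/7.75e-31 = 2.54194e-30, e_4/e_3 = 7.75e-31/4.86e-16 = 1.59465e-15.
p ≈ ln(2.54194e-30)/ln(1.59465e-15) = -68.1446/-34.0721 ≈ 2.00.
So the convergence is quadratic (order 2).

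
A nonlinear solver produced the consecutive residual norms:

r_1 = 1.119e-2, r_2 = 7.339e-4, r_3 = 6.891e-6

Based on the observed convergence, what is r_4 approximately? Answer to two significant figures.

2.3e-9

First estimate the order: p ≈ ln(r_3/r_2) / ln(r_2/r_1) = ln(6.891e-6/7.339e-4)/ln(7.339e-4/1.119e-2) = ln(0.00938956)/ln(0.0655853) ≈ 1.7135.
Then r_4 ≈ r_3·(r_3/r_2)^p = 6.891e-6·(0.00938956)^1.7135 = 6.891e-6·0.000335836 ≈ 2.314e-09.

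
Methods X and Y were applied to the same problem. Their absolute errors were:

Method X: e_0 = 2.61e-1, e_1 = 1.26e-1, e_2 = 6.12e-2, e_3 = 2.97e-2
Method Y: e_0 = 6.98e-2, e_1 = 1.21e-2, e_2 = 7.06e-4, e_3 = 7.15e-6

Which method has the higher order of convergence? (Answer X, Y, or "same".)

Y

Method X: p ≈ ln(2.97e-2/6.12e-2)/ln(6.12e-2/1.26e-1) ≈ 1.00.
Method Y: p ≈ ln(7.15e-6/7.06e-4)/ln(7.06e-4/1.21e-2) ≈ 1.62.
Method Y has the higher order (≈1.6 vs ≈1.0).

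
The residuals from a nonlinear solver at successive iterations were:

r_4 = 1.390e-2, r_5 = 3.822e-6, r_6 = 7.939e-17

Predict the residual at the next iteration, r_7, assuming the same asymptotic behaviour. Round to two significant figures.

First estimate the order: p ≈ ln(r_6/r_5) / ln(r_5/r_4) = ln(7.939e-17/3.822e-6)/ln(3.822e-6/1.390e-2) = ln(2.07718e-11)/ln(0.000274964) ≈ 3.0001.
Then r_7 ≈ r_6·(r_6/r_5)^p = 7.939e-17·(2.07718e-11)^3.0001 = 7.939e-17·8.94034e-33 ≈ 7.098e-49.

7.1e-49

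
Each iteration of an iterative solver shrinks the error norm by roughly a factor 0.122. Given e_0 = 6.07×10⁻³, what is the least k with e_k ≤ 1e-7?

6

After k steps, e_k ≈ 6.07×10⁻³·0.122^k.
Need 0.122^k ≤ 1e-7/6.07×10⁻³ = 1.64745e-05.
k ≥ ln(1.64745e-05)/ln(0.122) = -11.0137/-2.10373 = 5.235.
Smallest integer k = 6.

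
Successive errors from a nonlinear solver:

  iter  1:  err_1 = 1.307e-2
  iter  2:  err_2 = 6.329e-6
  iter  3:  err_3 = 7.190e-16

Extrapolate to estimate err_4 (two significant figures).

First estimate the order: p ≈ ln(err_3/err_2) / ln(err_2/err_1) = ln(7.190e-16/6.329e-6)/ln(6.329e-6/1.307e-2) = ln(1.13604e-10)/ln(0.000484239) ≈ 2.9999.
Then err_4 ≈ err_3·(err_3/err_2)^p = 7.190e-16·(1.13604e-10)^2.9999 = 7.190e-16·1.46952e-30 ≈ 1.057e-45.

1.1e-45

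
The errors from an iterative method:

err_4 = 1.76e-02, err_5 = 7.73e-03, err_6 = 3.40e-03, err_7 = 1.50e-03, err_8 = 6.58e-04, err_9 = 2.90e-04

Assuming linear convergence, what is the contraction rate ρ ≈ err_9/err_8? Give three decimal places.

0.441

ρ ≈ err_9/err_8 = 2.90e-04/6.58e-04 = 0.44073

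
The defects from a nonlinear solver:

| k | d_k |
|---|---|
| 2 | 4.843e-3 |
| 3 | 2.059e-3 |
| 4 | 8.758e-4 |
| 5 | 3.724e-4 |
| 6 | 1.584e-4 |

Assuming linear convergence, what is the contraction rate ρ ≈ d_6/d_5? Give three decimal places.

0.425

ρ ≈ d_6/d_5 = 1.584e-4/3.724e-4 = 0.42535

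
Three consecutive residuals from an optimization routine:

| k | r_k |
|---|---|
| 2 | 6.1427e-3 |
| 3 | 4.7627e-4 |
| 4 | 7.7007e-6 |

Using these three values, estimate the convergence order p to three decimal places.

1.613

p ≈ ln(r_4/r_3) / ln(r_3/r_2)
  = ln(7.7007e-6/4.7627e-4) / ln(4.7627e-4/6.1427e-3)
  = ln(0.0161688) / ln(0.0775343)
  = -4.124672 / -2.557035 ≈ 1.613068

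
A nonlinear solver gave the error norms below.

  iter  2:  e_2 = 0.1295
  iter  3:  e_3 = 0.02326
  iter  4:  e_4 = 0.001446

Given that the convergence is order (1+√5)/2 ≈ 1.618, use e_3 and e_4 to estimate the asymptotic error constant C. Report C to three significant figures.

C ≈ e_4 / e_3^1.618
  = 0.001446 / (0.02326)^1.618
  = 0.001446 / 0.00227601 ≈ 0.63532

0.635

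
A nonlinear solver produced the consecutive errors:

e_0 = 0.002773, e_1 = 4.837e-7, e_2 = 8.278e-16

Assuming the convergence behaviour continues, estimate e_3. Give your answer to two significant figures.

First estimate the order: p ≈ ln(e_2/e_1) / ln(e_1/e_0) = ln(8.278e-16/4.837e-7)/ln(4.837e-7/0.002773) = ln(1.71139e-09)/ln(0.000174432) ≈ 2.3326.
Then e_3 ≈ e_2·(e_2/e_1)^p = 8.278e-16·(1.71139e-09)^2.3326 = 8.278e-16·3.55558e-21 ≈ 2.943e-36.

2.9e-36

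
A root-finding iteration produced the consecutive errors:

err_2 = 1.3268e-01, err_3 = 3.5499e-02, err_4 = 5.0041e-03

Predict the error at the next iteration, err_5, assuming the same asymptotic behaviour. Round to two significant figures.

2.7e-4

First estimate the order: p ≈ ln(err_4/err_3) / ln(err_3/err_2) = ln(5.0041e-03/3.5499e-02)/ln(3.5499e-02/1.3268e-01) = ln(0.140965)/ln(0.267554) ≈ 1.4860.
Then err_5 ≈ err_4·(err_4/err_3)^p = 5.0041e-03·(0.140965)^1.4860 = 5.0041e-03·0.0543976 ≈ 0.0002722.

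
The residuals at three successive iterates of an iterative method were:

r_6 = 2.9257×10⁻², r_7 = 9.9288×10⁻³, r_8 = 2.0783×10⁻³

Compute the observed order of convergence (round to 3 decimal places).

1.447

p ≈ ln(r_8/r_7) / ln(r_7/r_6)
  = ln(2.0783×10⁻³/9.9288×10⁻³) / ln(9.9288×10⁻³/2.9257×10⁻²)
  = ln(0.20932) / ln(0.339365)
  = -1.563891 / -1.080679 ≈ 1.447137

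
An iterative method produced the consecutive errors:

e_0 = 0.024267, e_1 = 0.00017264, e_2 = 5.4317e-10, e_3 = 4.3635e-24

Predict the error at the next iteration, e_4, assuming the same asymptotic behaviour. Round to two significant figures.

3.4e-60

First estimate the order: p ≈ ln(e_3/e_2) / ln(e_2/e_1) = ln(4.3635e-24/5.4317e-10)/ln(5.4317e-10/0.00017264) = ln(8.0334e-15)/ln(3.14626e-06) ≈ 2.5617.
Then e_4 ≈ e_3·(e_3/e_2)^p = 4.3635e-24·(8.0334e-15)^2.5617 = 4.3635e-24·7.80874e-37 ≈ 3.407e-60.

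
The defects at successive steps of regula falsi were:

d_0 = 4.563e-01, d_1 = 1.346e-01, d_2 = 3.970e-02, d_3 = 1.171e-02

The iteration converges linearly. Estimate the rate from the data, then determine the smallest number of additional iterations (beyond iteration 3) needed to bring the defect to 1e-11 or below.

18

Rate ρ ≈ d_3/d_2 = 1.171e-02/3.970e-02 = 0.2950.
After j more steps, d_{3+j} ≈ 1.171e-02·ρ^j; need ρ^j ≤ 1e-11/1.171e-02 = 8.53971e-10.
j ≥ ln(8.53971e-10)/ln(0.2950) = -20.8811/-1.22078 = 17.105.
So 18 more iterations are needed.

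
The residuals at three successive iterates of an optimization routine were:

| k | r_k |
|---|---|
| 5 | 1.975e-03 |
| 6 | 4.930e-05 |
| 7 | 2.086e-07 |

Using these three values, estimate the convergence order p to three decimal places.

1.481

p ≈ ln(r_7/r_6) / ln(r_6/r_5)
  = ln(2.086e-07/4.930e-05) / ln(4.930e-05/1.975e-03)
  = ln(0.00423124) / ln(0.024962)
  = -5.465260 / -3.690401 ≈ 1.480939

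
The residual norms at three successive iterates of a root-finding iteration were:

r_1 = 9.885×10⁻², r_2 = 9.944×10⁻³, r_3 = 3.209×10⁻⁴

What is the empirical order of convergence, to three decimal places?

p ≈ ln(r_3/r_2) / ln(r_2/r_1)
  = ln(3.209×10⁻⁴/9.944×10⁻³) / ln(9.944×10⁻³/9.885×10⁻²)
  = ln(0.0322707) / ln(0.100597)
  = -3.433596 / -2.296633 ≈ 1.495056

1.495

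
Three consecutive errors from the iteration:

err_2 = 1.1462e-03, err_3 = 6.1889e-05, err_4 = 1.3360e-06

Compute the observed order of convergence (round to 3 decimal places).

1.314

p ≈ ln(err_4/err_3) / ln(err_3/err_2)
  = ln(1.3360e-06/6.1889e-05) / ln(6.1889e-05/1.1462e-03)
  = ln(0.021587) / ln(0.0539949)
  = -3.835664 / -2.918866 ≈ 1.314094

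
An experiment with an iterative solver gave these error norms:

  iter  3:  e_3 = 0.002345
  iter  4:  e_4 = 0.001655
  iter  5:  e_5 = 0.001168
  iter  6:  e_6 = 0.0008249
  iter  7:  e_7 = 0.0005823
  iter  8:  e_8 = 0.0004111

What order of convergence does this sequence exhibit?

1

Consecutive ratios: e_8/e_7 = 0.0004111/0.0005823 = 0.705993, e_7/e_6 = 0.0005823/0.0008249 = 0.705904.
p ≈ ln(0.705993)/ln(0.705904) = -0.3481/-0.3483 ≈ 1.00.
So the convergence is linear (order 1).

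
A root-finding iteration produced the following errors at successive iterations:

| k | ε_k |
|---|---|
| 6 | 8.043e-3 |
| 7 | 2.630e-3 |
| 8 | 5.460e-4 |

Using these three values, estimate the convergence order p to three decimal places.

1.406

p ≈ ln(ε_8/ε_7) / ln(ε_7/ε_6)
  = ln(5.460e-4/2.630e-3) / ln(2.630e-3/8.043e-3)
  = ln(0.207605) / ln(0.326992)
  = -1.572118 / -1.117820 ≈ 1.406414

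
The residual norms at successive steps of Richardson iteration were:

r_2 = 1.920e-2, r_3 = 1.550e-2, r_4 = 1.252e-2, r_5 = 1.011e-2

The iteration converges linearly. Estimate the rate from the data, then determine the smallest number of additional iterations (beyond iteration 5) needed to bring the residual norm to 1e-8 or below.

Rate ρ ≈ r_5/r_4 = 1.011e-2/1.252e-2 = 0.8075.
After j more steps, r_{5+j} ≈ 1.011e-2·ρ^j; need ρ^j ≤ 1e-8/1.011e-2 = 9.8912e-07.
j ≥ ln(9.8912e-07)/ln(0.8075) = -13.8265/-0.21381 = 64.667.
So 65 more iterations are needed.

65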